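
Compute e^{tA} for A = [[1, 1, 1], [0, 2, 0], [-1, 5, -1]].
A has Jordan form J = [[0, 1, 0], [0, 0, 0], [0, 0, 2]] with A = PJP^{-1}, so e^{tA} = P e^{tJ} P^{-1}.

For a Jordan block J_k(λ), e^{tJ_k(λ)} = e^{λt} · (I + tN + t^2 N^2/2! + ... + t^{k-1} N^{k-1}/(k-1)!) where N is the nilpotent superdiagonal part.

Assembling the blocks and conjugating back gives the entries of e^{tA} as shown above.

e^{tA} = [[t + 1, -3*t + 2*e^{2*t} - 2, t], [0, e^{2*t}, 0], [-t, 3*t + e^{2*t} - 1, 1 - t]]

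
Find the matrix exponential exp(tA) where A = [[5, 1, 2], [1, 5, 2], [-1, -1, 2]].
e^{tA} = [[(t + 1)*e^{4*t}, t*e^{4*t}, 2*t*e^{4*t}], [t*e^{4*t}, (t + 1)*e^{4*t}, 2*t*e^{4*t}], [-t*e^{4*t}, -t*e^{4*t}, (1 - 2*t)*e^{4*t}]]

A has Jordan form J = [[4, 1, 0], [0, 4, 0], [0, 0, 4]] with A = PJP^{-1}, so e^{tA} = P e^{tJ} P^{-1}.

For a Jordan block J_k(λ), e^{tJ_k(λ)} = e^{λt} · (I + tN + t^2 N^2/2! + ... + t^{k-1} N^{k-1}/(k-1)!) where N is the nilpotent superdiagonal part.

Assembling the blocks and conjugating back gives the entries of e^{tA} as shown above.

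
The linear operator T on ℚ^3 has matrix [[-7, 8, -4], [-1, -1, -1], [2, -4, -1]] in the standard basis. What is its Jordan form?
The characteristic polynomial is det(xI - A) = (x + 3)^3, so the eigenvalues are -3 (algebraic multiplicity 3).

For λ = -3: rank(A + 3I) = 1, rank((A + 3I)^2) = 0. The eigenspace has dimension 3 - 1 = 2, so there are 2 Jordan blocks; the rank sequence gives block sizes [2, 1].

Assembling the blocks gives the Jordan form J above.

J = [[-3, 1, 0], [0, -3, 0], [0, 0, -3]]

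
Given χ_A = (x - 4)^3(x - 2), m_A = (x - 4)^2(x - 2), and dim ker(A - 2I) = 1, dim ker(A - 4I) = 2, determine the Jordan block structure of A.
λ = 2: algebraic multiplicity 1 (exponent in χ_A), largest block size 1 (exponent in m_A), 1 block (geometric multiplicity). This forces block sizes [1].
λ = 4: algebraic multiplicity 3 (exponent in χ_A), largest block size 2 (exponent in m_A), 2 blocks (geometric multiplicity). These force block sizes [2, 1].

Jordan blocks: (2, 1), (4, 2), (4, 1)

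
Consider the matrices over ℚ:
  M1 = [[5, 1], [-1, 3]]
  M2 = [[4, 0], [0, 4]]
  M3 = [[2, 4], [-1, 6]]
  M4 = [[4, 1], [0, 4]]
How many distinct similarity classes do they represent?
2 classes: {M1, M3, M4}, {M2}

Characteristic polynomials: χ_{M1} = (x - 4)^2, χ_{M2} = (x - 4)^2, χ_{M3} = (x - 4)^2, χ_{M4} = (x - 4)^2.

{M1, M3, M4}: invariant factors (x - 4)^2.

{M2}: invariant factors x - 4, x - 4.

Matrices are similar if and only if their invariant-factor lists agree; the partition into similarity classes is {M1, M3, M4}, {M2}.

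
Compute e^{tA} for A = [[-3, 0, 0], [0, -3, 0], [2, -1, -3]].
e^{tA} = [[e^{-3*t}, 0, 0], [0, e^{-3*t}, 0], [2*t*e^{-3*t}, -t*e^{-3*t}, e^{-3*t}]]

A has Jordan form J = [[-3, 1, 0], [0, -3, 0], [0, 0, -3]] with A = PJP^{-1}, so e^{tA} = P e^{tJ} P^{-1}.

For a Jordan block J_k(λ), e^{tJ_k(λ)} = e^{λt} · (I + tN + t^2 N^2/2! + ... + t^{k-1} N^{k-1}/(k-1)!) where N is the nilpotent superdiagonal part.

Assembling the blocks and conjugating back gives the entries of e^{tA} as shown above.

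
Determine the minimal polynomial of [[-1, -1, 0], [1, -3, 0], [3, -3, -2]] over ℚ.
m_A(x) = (x + 2)^2

The characteristic polynomial factors as (x + 2)^3. The minimal polynomial is ∏(x - λ)^{k_λ} where k_λ is the size of the largest Jordan block at λ.

For λ = -2: rank(A + 2I) = 1, and the largest Jordan block has size 2 (the smallest k with rank((A + 2I)^k) = rank((A + 2I)^(k+1))).

So m_A(x) = (x + 2)^2.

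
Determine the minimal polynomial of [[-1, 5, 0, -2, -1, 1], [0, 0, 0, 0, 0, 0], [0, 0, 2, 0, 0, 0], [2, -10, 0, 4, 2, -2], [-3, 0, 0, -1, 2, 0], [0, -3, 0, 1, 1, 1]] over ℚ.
m_A(x) = x(x - 2)^3

The characteristic polynomial factors as x^2(x - 2)^4. The minimal polynomial is ∏(x - λ)^{k_λ} where k_λ is the size of the largest Jordan block at λ.

For λ = 0: rank(A) = 4, and the largest Jordan block has size 1 (the smallest k with rank(A^k) = rank(A^(k+1))).
For λ = 2: rank(A - 2I) = 4, and the largest Jordan block has size 3 (the smallest k with rank((A - 2I)^k) = rank((A - 2I)^(k+1))).

So m_A(x) = x(x - 2)^3.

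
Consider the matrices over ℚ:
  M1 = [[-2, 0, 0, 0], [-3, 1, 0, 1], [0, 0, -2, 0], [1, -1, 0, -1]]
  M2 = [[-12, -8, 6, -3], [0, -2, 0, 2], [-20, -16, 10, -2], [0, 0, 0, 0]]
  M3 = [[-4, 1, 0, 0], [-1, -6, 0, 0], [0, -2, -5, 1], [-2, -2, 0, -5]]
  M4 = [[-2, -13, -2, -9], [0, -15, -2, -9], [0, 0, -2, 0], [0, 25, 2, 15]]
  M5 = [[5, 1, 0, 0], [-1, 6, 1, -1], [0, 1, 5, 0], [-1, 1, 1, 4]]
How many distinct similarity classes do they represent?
3 classes: {M1, M2, M4}, {M3}, {M5}

Characteristic polynomials: χ_{M1} = x^2(x + 2)^2, χ_{M2} = x^2(x + 2)^2, χ_{M3} = (x + 5)^4, χ_{M4} = x^2(x + 2)^2, χ_{M5} = (x - 5)^4.

{M1, M2, M4}: invariant factors x + 2, x^2(x + 2).

{M3}: invariant factors (x + 5)^2, (x + 5)^2.

{M5}: invariant factors x - 5, (x - 5)^3.

Matrices are similar if and only if their invariant-factor lists agree; the partition into similarity classes is {M1, M2, M4}, {M3}, {M5}.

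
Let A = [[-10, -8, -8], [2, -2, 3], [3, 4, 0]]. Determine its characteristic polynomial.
χ_A(x) = (x + 4)^3

xI - A = [[x + 10, 8, 8], [-2, x + 2, -3], [-3, -4, x]].

Expanding det(xI - A) along the first row:
det(xI - A) = + (x + 10)·det([[x + 2, -3], [-4, x]]) - (8)·det([[-2, -3], [-3, x]]) + (8)·det([[-2, x + 2], [-3, -4]]).

Evaluating gives χ_A(x) = x^3 + 12x^2 + 48x + 64 = (x + 4)^3.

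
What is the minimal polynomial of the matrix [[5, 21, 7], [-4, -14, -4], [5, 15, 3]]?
The characteristic polynomial factors as (x + 2)^3. The minimal polynomial is ∏(x - λ)^{k_λ} where k_λ is the size of the largest Jordan block at λ.

For λ = -2: rank(A + 2I) = 1, and the largest Jordan block has size 2 (the smallest k with rank((A + 2I)^k) = rank((A + 2I)^(k+1))).

So m_A(x) = (x + 2)^2.

m_A(x) = (x + 2)^2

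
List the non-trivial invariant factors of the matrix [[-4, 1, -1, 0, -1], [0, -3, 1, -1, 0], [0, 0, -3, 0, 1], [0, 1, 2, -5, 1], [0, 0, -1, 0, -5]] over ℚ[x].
(x + 4)^2, (x + 4)^3

The Jordan structure of A has elementary divisors (x + 4)^3, (x + 4)^2. Arranging the block sizes at each eigenvalue in decreasing order and taking row products gives the invariant factors.

Invariant factors (smallest first, each dividing the next): (x + 4)^2, (x + 4)^3.

Check: the last factor (x + 4)^3 is the minimal polynomial, and the product (x + 4)^5 is the characteristic polynomial.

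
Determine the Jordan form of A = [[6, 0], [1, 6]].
The characteristic polynomial is det(xI - A) = (x - 6)^2, so the eigenvalues are 6 (algebraic multiplicity 2).

For λ = 6: rank(A - 6I) = 1, rank((A - 6I)^2) = 0. The eigenspace has dimension 2 - 1 = 1, so there is 1 Jordan block; the rank sequence gives block sizes [2].

Assembling the blocks gives the Jordan form J above.

J = [[6, 1], [0, 6]]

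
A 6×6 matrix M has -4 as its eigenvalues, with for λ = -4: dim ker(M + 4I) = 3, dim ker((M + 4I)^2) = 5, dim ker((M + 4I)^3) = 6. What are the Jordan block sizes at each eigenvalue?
Jordan blocks: (-4, 3), (-4, 2), (-4, 1)

λ = -4: successive nullity increments [3, 2, 1] count blocks of size ≥ k; block sizes are [3, 2, 1].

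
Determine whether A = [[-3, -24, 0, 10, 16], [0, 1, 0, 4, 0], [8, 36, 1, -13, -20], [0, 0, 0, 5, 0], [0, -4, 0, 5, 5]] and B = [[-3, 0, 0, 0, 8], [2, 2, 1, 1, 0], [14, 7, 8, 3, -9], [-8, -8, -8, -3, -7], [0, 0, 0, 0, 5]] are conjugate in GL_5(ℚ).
No.

Both have characteristic polynomial (x - 5)^2(x - 1)^2(x + 3), but the minimal polynomial of A is (x - 5)^2(x - 1)(x + 3) while the minimal polynomial of B is (x - 5)^2(x - 1)^2(x + 3). The minimal polynomial is a similarity invariant, so A and B are not similar.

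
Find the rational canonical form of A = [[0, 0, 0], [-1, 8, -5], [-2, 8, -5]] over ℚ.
The invariant factors of A (the non-unit diagonal entries of the Smith normal form of xI - A over ℚ[x]) are x^2(x - 3), each dividing the next. The characteristic polynomial is their product, x^2(x - 3).

The rational canonical form is the block-diagonal matrix of companion matrices C(f_i):
R = [[0, 0, 0], [1, 0, 0], [0, 1, 3]].

R = [[0, 0, 0], [1, 0, 0], [0, 1, 3]]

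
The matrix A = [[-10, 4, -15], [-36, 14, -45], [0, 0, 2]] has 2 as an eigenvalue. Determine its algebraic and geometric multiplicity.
The characteristic polynomial is (x - 2)^3, so the factor x - 2 appears with exponent 3: the algebraic multiplicity is 3.

rank(A - 2I) = 1, so the eigenspace has dimension 3 - 1 = 2: the geometric multiplicity is 2.

Since 2 < 3, A is not diagonalizable.

algebraic multiplicity 3, geometric multiplicity 2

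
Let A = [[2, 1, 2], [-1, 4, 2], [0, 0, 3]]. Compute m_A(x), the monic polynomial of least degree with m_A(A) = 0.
m_A(x) = (x - 3)^2

The characteristic polynomial factors as (x - 3)^3. The minimal polynomial is ∏(x - λ)^{k_λ} where k_λ is the size of the largest Jordan block at λ.

For λ = 3: rank(A - 3I) = 1, and the largest Jordan block has size 2 (the smallest k with rank((A - 3I)^k) = rank((A - 3I)^(k+1))).

So m_A(x) = (x - 3)^2.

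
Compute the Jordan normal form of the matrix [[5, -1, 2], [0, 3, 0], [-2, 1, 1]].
J = [[3, 1, 0], [0, 3, 0], [0, 0, 3]]

The characteristic polynomial is det(xI - A) = (x - 3)^3, so the eigenvalues are 3 (algebraic multiplicity 3).

For λ = 3: rank(A - 3I) = 1, rank((A - 3I)^2) = 0. The eigenspace has dimension 3 - 1 = 2, so there are 2 Jordan blocks; the rank sequence gives block sizes [2, 1].

Assembling the blocks gives the Jordan form J above.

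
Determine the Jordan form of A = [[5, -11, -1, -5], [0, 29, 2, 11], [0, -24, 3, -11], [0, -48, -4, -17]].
The characteristic polynomial is det(xI - A) = (x - 5)^4, so the eigenvalues are 5 (algebraic multiplicity 4).

For λ = 5: rank(A - 5I) = 2, rank((A - 5I)^2) = 0. The eigenspace has dimension 4 - 2 = 2, so there are 2 Jordan blocks; the rank sequence gives block sizes [2, 2].

Assembling the blocks gives the Jordan form J above.

J = [[5, 1, 0, 0], [0, 5, 0, 0], [0, 0, 5, 1], [0, 0, 0, 5]]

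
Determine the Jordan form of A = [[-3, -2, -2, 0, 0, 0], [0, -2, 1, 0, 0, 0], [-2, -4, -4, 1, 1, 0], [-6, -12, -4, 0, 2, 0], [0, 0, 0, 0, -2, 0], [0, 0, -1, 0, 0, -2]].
J = [[-3, 0, 0, 0, 0, 0], [0, -2, 1, 0, 0, 0], [0, 0, -2, 1, 0, 0], [0, 0, 0, -2, 0, 0], [0, 0, 0, 0, -2, 0], [0, 0, 0, 0, 0, -2]]

The characteristic polynomial is det(xI - A) = (x + 2)^5(x + 3), so the eigenvalues are -3 (algebraic multiplicity 1), -2 (algebraic multiplicity 5).

For λ = -3: algebraic multiplicity 1 gives one 1×1 block.

For λ = -2: rank(A + 2I) = 3, rank((A + 2I)^2) = 2, rank((A + 2I)^3) = 1. The eigenspace has dimension 6 - 3 = 3, so there are 3 Jordan blocks; the rank sequence gives block sizes [3, 1, 1].

Assembling the blocks gives the Jordan form J above.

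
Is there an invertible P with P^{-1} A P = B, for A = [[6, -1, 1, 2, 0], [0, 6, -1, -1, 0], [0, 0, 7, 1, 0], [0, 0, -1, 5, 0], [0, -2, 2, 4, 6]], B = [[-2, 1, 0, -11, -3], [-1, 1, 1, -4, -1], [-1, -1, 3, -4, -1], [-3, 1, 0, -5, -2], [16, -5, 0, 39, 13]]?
No.

trace(A) = 30 but trace(B) = 10. The trace is a similarity invariant, so A and B are not similar.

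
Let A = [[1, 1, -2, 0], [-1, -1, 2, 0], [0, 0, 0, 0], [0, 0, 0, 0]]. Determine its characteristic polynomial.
xI - A = [[x - 1, -1, 2, 0], [1, x + 1, -2, 0], [0, 0, x, 0], [0, 0, 0, x]].

Expanding det(xI - A) along the first row:
det(xI - A) = + (x - 1)·det([[x + 1, -2, 0], [0, x, 0], [0, 0, x]]) - (-1)·det([[1, -2, 0], [0, x, 0], [0, 0, x]]) + (2)·det([[1, x + 1, 0], [0, 0, 0], [0, 0, x]]) - (0)·det([[1, x + 1, -2], [0, 0, x], [0, 0, 0]]).

Evaluating gives χ_A(x) = x^4.

χ_A(x) = x^4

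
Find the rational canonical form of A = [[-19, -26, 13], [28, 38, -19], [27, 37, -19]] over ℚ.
R = [[0, 0, -3], [1, 0, 3], [0, 1, 0]]

The invariant factors of A (the non-unit diagonal entries of the Smith normal form of xI - A over ℚ[x]) are x^3 - 3x + 3, each dividing the next. The characteristic polynomial is their product, x^3 - 3x + 3.

The rational canonical form is the block-diagonal matrix of companion matrices C(f_i):
R = [[0, 0, -3], [1, 0, 3], [0, 1, 0]].

Note the characteristic polynomial does not split into linear factors over ℚ, so A has no Jordan form over ℚ; the rational canonical form exists over any field.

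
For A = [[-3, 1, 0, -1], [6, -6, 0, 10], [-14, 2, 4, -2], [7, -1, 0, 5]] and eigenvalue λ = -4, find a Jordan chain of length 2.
v_1 = [[0, 1, 0, 0]]^T, v_2 = [[1, -2, 2, -1]]^T

We seek v_1 ∈ ker((A + 4I)^2) \ ker(A + 4I), then set v_{i+1} = (A + 4I) v_i.

One such chain is v_1 = [[0, 1, 0, 0]]^T, v_2 = [[1, -2, 2, -1]]^T. Check: (A + 4I) v_2 = [[0, 0, 0, 0]]^T = 0.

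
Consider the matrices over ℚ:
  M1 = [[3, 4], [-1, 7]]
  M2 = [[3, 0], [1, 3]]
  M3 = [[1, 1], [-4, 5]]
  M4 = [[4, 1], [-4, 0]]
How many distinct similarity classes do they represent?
3 classes: {M1}, {M2, M3}, {M4}

Characteristic polynomials: χ_{M1} = (x - 5)^2, χ_{M2} = (x - 3)^2, χ_{M3} = (x - 3)^2, χ_{M4} = (x - 2)^2.

{M1}: invariant factors (x - 5)^2.

{M2, M3}: invariant factors (x - 3)^2.

{M4}: invariant factors (x - 2)^2.

Matrices are similar if and only if their invariant-factor lists agree; the partition into similarity classes is {M1}, {M2, M3}, {M4}.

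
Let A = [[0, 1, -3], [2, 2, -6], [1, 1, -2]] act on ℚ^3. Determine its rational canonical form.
R = [[0, 0, -2], [1, 0, -3], [0, 1, 0]]

The invariant factors of A (the non-unit diagonal entries of the Smith normal form of xI - A over ℚ[x]) are x^3 + 3x + 2, each dividing the next. The characteristic polynomial is their product, x^3 + 3x + 2.

The rational canonical form is the block-diagonal matrix of companion matrices C(f_i):
R = [[0, 0, -2], [1, 0, -3], [0, 1, 0]].

Note the characteristic polynomial does not split into linear factors over ℚ, so A has no Jordan form over ℚ; the rational canonical form exists over any field.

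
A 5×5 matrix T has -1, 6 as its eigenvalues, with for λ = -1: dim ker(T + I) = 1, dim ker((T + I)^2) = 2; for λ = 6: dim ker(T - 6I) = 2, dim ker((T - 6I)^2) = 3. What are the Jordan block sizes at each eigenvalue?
λ = -1: successive nullity increments [1, 1] count blocks of size ≥ k; block sizes are [2].
λ = 6: successive nullity increments [2, 1] count blocks of size ≥ k; block sizes are [2, 1].

Jordan blocks: (-1, 2), (6, 2), (6, 1)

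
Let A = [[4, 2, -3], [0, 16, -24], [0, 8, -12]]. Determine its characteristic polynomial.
xI - A = [[x - 4, -2, 3], [0, x - 16, 24], [0, -8, x + 12]].

Expanding det(xI - A) along the first row:
det(xI - A) = + (x - 4)·det([[x - 16, 24], [-8, x + 12]]) - (-2)·det([[0, 24], [0, x + 12]]) + (3)·det([[0, x - 16], [0, -8]]).

Evaluating gives χ_A(x) = x^3 - 8x^2 + 16x = x(x - 4)^2.

χ_A(x) = x(x - 4)^2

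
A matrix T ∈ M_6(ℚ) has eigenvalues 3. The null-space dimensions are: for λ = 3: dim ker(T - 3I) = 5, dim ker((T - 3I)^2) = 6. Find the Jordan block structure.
Jordan blocks: (3, 2), (3, 1), (3, 1), (3, 1), (3, 1)

λ = 3: successive nullity increments [5, 1] count blocks of size ≥ k; block sizes are [2, 1, 1, 1, 1].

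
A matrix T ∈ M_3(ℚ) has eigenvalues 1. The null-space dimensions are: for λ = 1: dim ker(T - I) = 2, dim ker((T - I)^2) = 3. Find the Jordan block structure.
λ = 1: successive nullity increments [2, 1] count blocks of size ≥ k; block sizes are [2, 1].

Jordan blocks: (1, 2), (1, 1)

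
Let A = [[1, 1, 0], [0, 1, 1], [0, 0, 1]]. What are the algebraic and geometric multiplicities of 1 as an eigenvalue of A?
algebraic multiplicity 3, geometric multiplicity 1

The characteristic polynomial is (x - 1)^3, so the factor x - 1 appears with exponent 3: the algebraic multiplicity is 3.

rank(A - I) = 2, so the eigenspace has dimension 3 - 2 = 1: the geometric multiplicity is 1.

Since 1 < 3, A is not diagonalizable.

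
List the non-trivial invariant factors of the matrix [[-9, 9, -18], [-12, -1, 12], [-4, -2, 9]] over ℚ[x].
The Jordan structure of A has elementary divisors (x + 3)^2, (x - 5). Arranging the block sizes at each eigenvalue in decreasing order and taking row products gives the invariant factors.

Invariant factors (smallest first, each dividing the next): (x - 5)(x + 3)^2.

Check: the last factor (x - 5)(x + 3)^2 is the minimal polynomial, and the product (x - 5)(x + 3)^2 is the characteristic polynomial.

(x - 5)(x + 3)^2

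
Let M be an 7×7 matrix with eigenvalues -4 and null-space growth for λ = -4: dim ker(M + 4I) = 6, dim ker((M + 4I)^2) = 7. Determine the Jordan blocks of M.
Jordan blocks: (-4, 2), (-4, 1), (-4, 1), (-4, 1), (-4, 1), (-4, 1)

λ = -4: successive nullity increments [6, 1] count blocks of size ≥ k; block sizes are [2, 1, 1, 1, 1, 1].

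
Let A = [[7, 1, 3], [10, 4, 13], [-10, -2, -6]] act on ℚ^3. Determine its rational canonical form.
R = [[0, 0, 4], [1, 0, -8], [0, 1, 5]]

The invariant factors of A (the non-unit diagonal entries of the Smith normal form of xI - A over ℚ[x]) are (x - 2)^2(x - 1), each dividing the next. The characteristic polynomial is their product, (x - 2)^2(x - 1).

The rational canonical form is the block-diagonal matrix of companion matrices C(f_i):
R = [[0, 0, 4], [1, 0, -8], [0, 1, 5]].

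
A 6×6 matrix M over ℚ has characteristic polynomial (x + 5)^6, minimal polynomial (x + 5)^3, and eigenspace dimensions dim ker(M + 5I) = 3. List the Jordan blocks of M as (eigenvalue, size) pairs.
Jordan blocks: (-5, 3), (-5, 2), (-5, 1)

λ = -5: algebraic multiplicity 6 (exponent in χ_M), largest block size 3 (exponent in m_M), 3 blocks (geometric multiplicity). These force block sizes [3, 2, 1].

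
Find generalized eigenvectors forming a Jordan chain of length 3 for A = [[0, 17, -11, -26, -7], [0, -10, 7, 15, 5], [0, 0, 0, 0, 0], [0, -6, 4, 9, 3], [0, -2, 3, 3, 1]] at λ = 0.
We seek v_1 ∈ ker(A^3) \ ker(A^2), then set v_{i+1} = A v_i.

One such chain is v_1 = [[-1, 0, 1, 0, -2]]^T, v_2 = [[3, -3, 0, -2, 1]]^T, v_3 = [[-6, 5, 0, 3, 1]]^T. Check: A v_3 = [[0, 0, 0, 0, 0]]^T = 0.

v_1 = [[-1, 0, 1, 0, -2]]^T, v_2 = [[3, -3, 0, -2, 1]]^T, v_3 = [[-6, 5, 0, 3, 1]]^T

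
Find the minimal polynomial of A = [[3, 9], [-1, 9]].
m_A(x) = (x - 6)^2

The characteristic polynomial factors as (x - 6)^2. The minimal polynomial is ∏(x - λ)^{k_λ} where k_λ is the size of the largest Jordan block at λ.

For λ = 6: rank(A - 6I) = 1, and the largest Jordan block has size 2 (the smallest k with rank((A - 6I)^k) = rank((A - 6I)^(k+1))).

So m_A(x) = (x - 6)^2.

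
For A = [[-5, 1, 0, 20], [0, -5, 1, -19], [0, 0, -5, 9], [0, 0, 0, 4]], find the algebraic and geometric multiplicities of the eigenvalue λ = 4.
The characteristic polynomial is (x - 4)(x + 5)^3, so the factor x - 4 appears with exponent 1: the algebraic multiplicity is 1.

rank(A - 4I) = 3, so the eigenspace has dimension 4 - 3 = 1: the geometric multiplicity is 1.

algebraic multiplicity 1, geometric multiplicity 1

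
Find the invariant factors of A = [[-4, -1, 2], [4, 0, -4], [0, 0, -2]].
x + 2, (x + 2)^2

The Jordan structure of A has elementary divisors (x + 2)^2, (x + 2). Arranging the block sizes at each eigenvalue in decreasing order and taking row products gives the invariant factors.

Invariant factors (smallest first, each dividing the next): x + 2, (x + 2)^2.

Check: the last factor (x + 2)^2 is the minimal polynomial, and the product (x + 2)^3 is the characteristic polynomial.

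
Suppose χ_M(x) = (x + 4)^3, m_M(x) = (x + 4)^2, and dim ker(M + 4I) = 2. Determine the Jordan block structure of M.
Jordan blocks: (-4, 2), (-4, 1)

λ = -4: algebraic multiplicity 3 (exponent in χ_M), largest block size 2 (exponent in m_M), 2 blocks (geometric multiplicity). These force block sizes [2, 1].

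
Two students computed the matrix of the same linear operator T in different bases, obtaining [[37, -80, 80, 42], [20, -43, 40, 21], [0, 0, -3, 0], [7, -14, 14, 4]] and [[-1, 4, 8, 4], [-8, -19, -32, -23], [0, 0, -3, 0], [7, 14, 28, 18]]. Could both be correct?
Two matrices over a field are similar if and only if they have the same invariant factors.

Both A and B have characteristic polynomial (x - 4)(x + 3)^3 and minimal polynomial (x - 4)(x + 3)^2. Computing further, both have invariant factors x + 3, (x - 4)(x + 3)^2. Hence A and B are similar.

Yes.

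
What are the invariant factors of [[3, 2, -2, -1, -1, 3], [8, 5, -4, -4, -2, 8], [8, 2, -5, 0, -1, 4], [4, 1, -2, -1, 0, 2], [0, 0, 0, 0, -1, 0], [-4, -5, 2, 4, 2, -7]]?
(x + 1)^2, (x + 1)^2, (x + 1)^2

The Jordan structure of A has elementary divisors (x + 1)^2, (x + 1)^2, (x + 1)^2. Arranging the block sizes at each eigenvalue in decreasing order and taking row products gives the invariant factors.

Invariant factors (smallest first, each dividing the next): (x + 1)^2, (x + 1)^2, (x + 1)^2.

Check: the last factor (x + 1)^2 is the minimal polynomial, and the product (x + 1)^6 is the characteristic polynomial.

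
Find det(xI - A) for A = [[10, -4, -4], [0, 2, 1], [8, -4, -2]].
xI - A = [[x - 10, 4, 4], [0, x - 2, -1], [-8, 4, x + 2]].

Expanding det(xI - A) along the first row:
det(xI - A) = + (x - 10)·det([[x - 2, -1], [4, x + 2]]) - (4)·det([[0, -1], [-8, x + 2]]) + (4)·det([[0, x - 2], [-8, 4]]).

Evaluating gives χ_A(x) = x^3 - 10x^2 + 32x - 32 = (x - 4)^2(x - 2).

χ_A(x) = (x - 4)^2(x - 2)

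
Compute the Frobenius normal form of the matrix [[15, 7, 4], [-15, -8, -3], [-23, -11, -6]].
The invariant factors of A (the non-unit diagonal entries of the Smith normal form of xI - A over ℚ[x]) are (x - 1)(x^2 + 2), each dividing the next. The characteristic polynomial is their product, (x - 1)(x^2 + 2).

The rational canonical form is the block-diagonal matrix of companion matrices C(f_i):
R = [[0, 0, 2], [1, 0, -2], [0, 1, 1]].

Note the characteristic polynomial does not split into linear factors over ℚ, so A has no Jordan form over ℚ; the rational canonical form exists over any field.

R = [[0, 0, 2], [1, 0, -2], [0, 1, 1]]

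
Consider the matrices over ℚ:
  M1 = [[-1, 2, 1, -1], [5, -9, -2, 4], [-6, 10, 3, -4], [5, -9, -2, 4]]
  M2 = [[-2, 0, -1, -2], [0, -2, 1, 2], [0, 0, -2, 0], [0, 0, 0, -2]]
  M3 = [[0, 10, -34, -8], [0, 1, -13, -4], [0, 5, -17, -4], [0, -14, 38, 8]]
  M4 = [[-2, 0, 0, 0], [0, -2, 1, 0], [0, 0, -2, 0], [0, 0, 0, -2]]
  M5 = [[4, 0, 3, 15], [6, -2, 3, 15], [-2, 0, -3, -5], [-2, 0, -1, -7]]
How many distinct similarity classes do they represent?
Characteristic polynomials: χ_{M1} = x^3(x + 3), χ_{M2} = (x + 2)^4, χ_{M3} = x^2(x + 4)^2, χ_{M4} = (x + 2)^4, χ_{M5} = (x + 2)^4.

{M1}: invariant factors x^3(x + 3).

{M2, M4, M5}: invariant factors x + 2, x + 2, (x + 2)^2.

{M3}: invariant factors x, x(x + 4)^2.

Matrices are similar if and only if their invariant-factor lists agree; the partition into similarity classes is {M1}, {M2, M4, M5}, {M3}.

3 classes: {M1}, {M2, M4, M5}, {M3}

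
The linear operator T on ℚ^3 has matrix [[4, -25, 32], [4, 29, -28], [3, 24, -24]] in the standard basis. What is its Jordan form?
J = [[-3, 0, 0], [0, 6, 1], [0, 0, 6]]

The characteristic polynomial is det(xI - A) = (x - 6)^2(x + 3), so the eigenvalues are -3 (algebraic multiplicity 1), 6 (algebraic multiplicity 2).

For λ = -3: algebraic multiplicity 1 gives one 1×1 block.

For λ = 6: rank(A - 6I) = 2, rank((A - 6I)^2) = 1. The eigenspace has dimension 3 - 2 = 1, so there is 1 Jordan block; the rank sequence gives block sizes [2].

Assembling the blocks gives the Jordan form J above.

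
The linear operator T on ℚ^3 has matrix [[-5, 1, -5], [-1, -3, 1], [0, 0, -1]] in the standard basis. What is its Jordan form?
The characteristic polynomial is det(xI - A) = (x + 1)(x + 4)^2, so the eigenvalues are -4 (algebraic multiplicity 2), -1 (algebraic multiplicity 1).

For λ = -4: rank(A + 4I) = 2, rank((A + 4I)^2) = 1. The eigenspace has dimension 3 - 2 = 1, so there is 1 Jordan block; the rank sequence gives block sizes [2].

For λ = -1: algebraic multiplicity 1 gives one 1×1 block.

Assembling the blocks gives the Jordan form J above.

J = [[-4, 1, 0], [0, -4, 0], [0, 0, -1]]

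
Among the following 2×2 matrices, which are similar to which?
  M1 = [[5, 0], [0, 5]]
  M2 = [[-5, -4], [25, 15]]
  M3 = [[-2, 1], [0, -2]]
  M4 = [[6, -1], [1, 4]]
3 classes: {M1}, {M2, M4}, {M3}

Characteristic polynomials: χ_{M1} = (x - 5)^2, χ_{M2} = (x - 5)^2, χ_{M3} = (x + 2)^2, χ_{M4} = (x - 5)^2.

{M1}: invariant factors x - 5, x - 5.

{M2, M4}: invariant factors (x - 5)^2.

{M3}: invariant factors (x + 2)^2.

Matrices are similar if and only if their invariant-factor lists agree; the partition into similarity classes is {M1}, {M2, M4}, {M3}.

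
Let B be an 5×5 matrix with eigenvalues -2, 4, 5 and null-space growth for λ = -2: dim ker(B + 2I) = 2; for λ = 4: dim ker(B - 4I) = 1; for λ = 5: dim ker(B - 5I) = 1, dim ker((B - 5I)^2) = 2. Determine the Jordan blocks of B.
λ = -2: successive nullity increments [2] count blocks of size ≥ k; block sizes are [1, 1].
λ = 4: successive nullity increments [1] count blocks of size ≥ k; block sizes are [1].
λ = 5: successive nullity increments [1, 1] count blocks of size ≥ k; block sizes are [2].

Jordan blocks: (-2, 1), (-2, 1), (4, 1), (5, 2)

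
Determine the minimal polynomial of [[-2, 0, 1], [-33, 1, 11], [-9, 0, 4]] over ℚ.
The characteristic polynomial factors as (x - 1)^3. The minimal polynomial is ∏(x - λ)^{k_λ} where k_λ is the size of the largest Jordan block at λ.

For λ = 1: rank(A - I) = 1, and the largest Jordan block has size 2 (the smallest k with rank((A - I)^k) = rank((A - I)^(k+1))).

So m_A(x) = (x - 1)^2.

m_A(x) = (x - 1)^2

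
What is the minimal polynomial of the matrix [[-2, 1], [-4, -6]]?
m_A(x) = (x + 4)^2

The characteristic polynomial factors as (x + 4)^2. The minimal polynomial is ∏(x - λ)^{k_λ} where k_λ is the size of the largest Jordan block at λ.

For λ = -4: rank(A + 4I) = 1, and the largest Jordan block has size 2 (the smallest k with rank((A + 4I)^k) = rank((A + 4I)^(k+1))).

So m_A(x) = (x + 4)^2.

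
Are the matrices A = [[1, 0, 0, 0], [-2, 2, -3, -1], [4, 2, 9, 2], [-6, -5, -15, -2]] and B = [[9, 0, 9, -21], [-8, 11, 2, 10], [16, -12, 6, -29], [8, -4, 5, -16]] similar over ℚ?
Two matrices over a field are similar if and only if they have the same invariant factors.

Both A and B have characteristic polynomial (x - 3)^3(x - 1) and minimal polynomial (x - 3)^2(x - 1). Computing further, both have invariant factors x - 3, (x - 3)^2(x - 1). Hence A and B are similar.

Yes.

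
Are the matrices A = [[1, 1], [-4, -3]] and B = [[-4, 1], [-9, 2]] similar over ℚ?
Yes.

Two matrices over a field are similar if and only if they have the same invariant factors.

Both A and B have characteristic polynomial (x + 1)^2 and minimal polynomial (x + 1)^2. Computing further, both have invariant factors (x + 1)^2. Hence A and B are similar.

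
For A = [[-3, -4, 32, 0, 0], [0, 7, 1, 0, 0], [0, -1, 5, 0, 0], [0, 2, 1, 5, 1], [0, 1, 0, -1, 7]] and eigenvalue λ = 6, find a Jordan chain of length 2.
We seek v_1 ∈ ker((A - 6I)^2) \ ker(A - 6I), then set v_{i+1} = (A - 6I) v_i.

One such chain is v_1 = [[12, -2, 3, -2, 0]]^T, v_2 = [[-4, 1, -1, 1, 0]]^T. Check: (A - 6I) v_2 = [[0, 0, 0, 0, 0]]^T = 0.

v_1 = [[12, -2, 3, -2, 0]]^T, v_2 = [[-4, 1, -1, 1, 0]]^T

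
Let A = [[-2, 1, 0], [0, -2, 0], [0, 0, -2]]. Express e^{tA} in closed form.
e^{tA} = [[e^{-2*t}, t*e^{-2*t}, 0], [0, e^{-2*t}, 0], [0, 0, e^{-2*t}]]

A has Jordan form J = [[-2, 1, 0], [0, -2, 0], [0, 0, -2]] with A = PJP^{-1}, so e^{tA} = P e^{tJ} P^{-1}.

For a Jordan block J_k(λ), e^{tJ_k(λ)} = e^{λt} · (I + tN + t^2 N^2/2! + ... + t^{k-1} N^{k-1}/(k-1)!) where N is the nilpotent superdiagonal part.

Assembling the blocks and conjugating back gives the entries of e^{tA} as shown above.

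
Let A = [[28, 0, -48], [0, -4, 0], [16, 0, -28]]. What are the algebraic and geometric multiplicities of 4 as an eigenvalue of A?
The characteristic polynomial is (x - 4)(x + 4)^2, so the factor x - 4 appears with exponent 1: the algebraic multiplicity is 1.

rank(A - 4I) = 2, so the eigenspace has dimension 3 - 2 = 1: the geometric multiplicity is 1.

algebraic multiplicity 1, geometric multiplicity 1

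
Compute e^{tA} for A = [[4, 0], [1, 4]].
A has Jordan form J = [[4, 1], [0, 4]] with A = PJP^{-1}, so e^{tA} = P e^{tJ} P^{-1}.

For a Jordan block J_k(λ), e^{tJ_k(λ)} = e^{λt} · (I + tN + t^2 N^2/2! + ... + t^{k-1} N^{k-1}/(k-1)!) where N is the nilpotent superdiagonal part.

Assembling the blocks and conjugating back gives the entries of e^{tA} as shown above.

e^{tA} = [[e^{4*t}, 0], [t*e^{4*t}, e^{4*t}]]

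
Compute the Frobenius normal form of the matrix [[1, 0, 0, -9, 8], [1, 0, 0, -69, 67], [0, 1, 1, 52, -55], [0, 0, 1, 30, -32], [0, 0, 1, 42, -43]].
R = [[0, 0, 0, 0, -48], [1, 0, 0, 0, 80], [0, 1, 0, 0, 8], [0, 0, 1, 0, -32], [0, 0, 0, 1, -11]]

The invariant factors of A (the non-unit diagonal entries of the Smith normal form of xI - A over ℚ[x]) are (x + 3)(x^2 + 4x - 4)^2, each dividing the next. The characteristic polynomial is their product, (x + 3)(x^2 + 4x - 4)^2.

The rational canonical form is the block-diagonal matrix of companion matrices C(f_i):
R = [[0, 0, 0, 0, -48], [1, 0, 0, 0, 80], [0, 1, 0, 0, 8], [0, 0, 1, 0, -32], [0, 0, 0, 1, -11]].

Note the characteristic polynomial does not split into linear factors over ℚ, so A has no Jordan form over ℚ; the rational canonical form exists over any field.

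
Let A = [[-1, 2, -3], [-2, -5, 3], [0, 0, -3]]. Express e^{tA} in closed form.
A has Jordan form J = [[-3, 1, 0], [0, -3, 0], [0, 0, -3]] with A = PJP^{-1}, so e^{tA} = P e^{tJ} P^{-1}.

For a Jordan block J_k(λ), e^{tJ_k(λ)} = e^{λt} · (I + tN + t^2 N^2/2! + ... + t^{k-1} N^{k-1}/(k-1)!) where N is the nilpotent superdiagonal part.

Assembling the blocks and conjugating back gives the entries of e^{tA} as shown above.

e^{tA} = [[(2*t + 1)*e^{-3*t}, 2*t*e^{-3*t}, -3*t*e^{-3*t}], [-2*t*e^{-3*t}, (1 - 2*t)*e^{-3*t}, 3*t*e^{-3*t}], [0, 0, e^{-3*t}]]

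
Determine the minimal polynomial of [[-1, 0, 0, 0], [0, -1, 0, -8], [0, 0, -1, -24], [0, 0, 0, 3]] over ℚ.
m_A(x) = (x - 3)(x + 1)

The characteristic polynomial factors as (x - 3)(x + 1)^3. The minimal polynomial is ∏(x - λ)^{k_λ} where k_λ is the size of the largest Jordan block at λ.

For λ = -1: rank(A + I) = 1, and the largest Jordan block has size 1 (the smallest k with rank((A + I)^k) = rank((A + I)^(k+1))).
For λ = 3: rank(A - 3I) = 3, and the largest Jordan block has size 1 (the smallest k with rank((A - 3I)^k) = rank((A - 3I)^(k+1))).

So m_A(x) = (x - 3)(x + 1).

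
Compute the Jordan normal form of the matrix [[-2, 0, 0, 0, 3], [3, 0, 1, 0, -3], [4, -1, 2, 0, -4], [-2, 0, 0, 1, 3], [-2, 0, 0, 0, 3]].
The characteristic polynomial is det(xI - A) = x(x - 1)^4, so the eigenvalues are 0 (algebraic multiplicity 1), 1 (algebraic multiplicity 4).

For λ = 0: algebraic multiplicity 1 gives one 1×1 block.

For λ = 1: rank(A - I) = 3, rank((A - I)^2) = 1. The eigenspace has dimension 5 - 3 = 2, so there are 2 Jordan blocks; the rank sequence gives block sizes [2, 2].

Assembling the blocks gives the Jordan form J above.

J = [[0, 0, 0, 0, 0], [0, 1, 1, 0, 0], [0, 0, 1, 0, 0], [0, 0, 0, 1, 1], [0, 0, 0, 0, 1]]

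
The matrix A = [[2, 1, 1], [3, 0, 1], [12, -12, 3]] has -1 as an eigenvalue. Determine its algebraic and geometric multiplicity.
algebraic multiplicity 1, geometric multiplicity 1

The characteristic polynomial is (x - 3)^2(x + 1), so the factor x + 1 appears with exponent 1: the algebraic multiplicity is 1.

rank(A + I) = 2, so the eigenspace has dimension 3 - 2 = 1: the geometric multiplicity is 1.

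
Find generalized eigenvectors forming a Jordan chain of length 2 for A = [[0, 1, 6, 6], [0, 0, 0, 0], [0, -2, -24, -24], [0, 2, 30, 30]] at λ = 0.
We seek v_1 ∈ ker(A^2) \ ker(A), then set v_{i+1} = A v_i.

One such chain is v_1 = [[2, 1, -4, 4]]^T, v_2 = [[1, 0, -2, 2]]^T. Check: A v_2 = [[0, 0, 0, 0]]^T = 0.

v_1 = [[2, 1, -4, 4]]^T, v_2 = [[1, 0, -2, 2]]^T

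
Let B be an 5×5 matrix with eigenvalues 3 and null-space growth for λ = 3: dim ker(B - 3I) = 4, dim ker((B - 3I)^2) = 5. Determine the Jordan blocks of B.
λ = 3: successive nullity increments [4, 1] count blocks of size ≥ k; block sizes are [2, 1, 1, 1].

Jordan blocks: (3, 2), (3, 1), (3, 1), (3, 1)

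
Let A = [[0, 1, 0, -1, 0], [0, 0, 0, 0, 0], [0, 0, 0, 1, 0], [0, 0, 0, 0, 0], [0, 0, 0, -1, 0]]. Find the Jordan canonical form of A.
J = [[0, 1, 0, 0, 0], [0, 0, 0, 0, 0], [0, 0, 0, 1, 0], [0, 0, 0, 0, 0], [0, 0, 0, 0, 0]]

The characteristic polynomial is det(xI - A) = x^5, so the eigenvalues are 0 (algebraic multiplicity 5).

For λ = 0: rank(A) = 2, rank(A^2) = 0. The eigenspace has dimension 5 - 2 = 3, so there are 3 Jordan blocks; the rank sequence gives block sizes [2, 2, 1].

Assembling the blocks gives the Jordan form J above.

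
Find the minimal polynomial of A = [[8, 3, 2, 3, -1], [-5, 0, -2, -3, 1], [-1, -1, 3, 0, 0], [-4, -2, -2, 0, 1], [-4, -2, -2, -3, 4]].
m_A(x) = (x - 3)^2

The characteristic polynomial factors as (x - 3)^5. The minimal polynomial is ∏(x - λ)^{k_λ} where k_λ is the size of the largest Jordan block at λ.

For λ = 3: rank(A - 3I) = 2, and the largest Jordan block has size 2 (the smallest k with rank((A - 3I)^k) = rank((A - 3I)^(k+1))).

So m_A(x) = (x - 3)^2.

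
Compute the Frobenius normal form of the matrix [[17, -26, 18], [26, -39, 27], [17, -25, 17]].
R = [[0, 0, -4], [1, 0, -8], [0, 1, -5]]

The invariant factors of A (the non-unit diagonal entries of the Smith normal form of xI - A over ℚ[x]) are (x + 1)(x + 2)^2, each dividing the next. The characteristic polynomial is their product, (x + 1)(x + 2)^2.

The rational canonical form is the block-diagonal matrix of companion matrices C(f_i):
R = [[0, 0, -4], [1, 0, -8], [0, 1, -5]].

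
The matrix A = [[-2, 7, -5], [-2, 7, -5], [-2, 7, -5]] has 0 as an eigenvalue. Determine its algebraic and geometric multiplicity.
algebraic multiplicity 3, geometric multiplicity 2

The characteristic polynomial is x^3, so the factor x appears with exponent 3: the algebraic multiplicity is 3.

rank(A) = 1, so the eigenspace has dimension 3 - 1 = 2: the geometric multiplicity is 2.

Since 2 < 3, A is not diagonalizable.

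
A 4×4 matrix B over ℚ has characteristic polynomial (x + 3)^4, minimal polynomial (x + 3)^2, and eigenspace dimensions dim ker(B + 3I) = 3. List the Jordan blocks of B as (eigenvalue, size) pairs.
λ = -3: algebraic multiplicity 4 (exponent in χ_B), largest block size 2 (exponent in m_B), 3 blocks (geometric multiplicity). These force block sizes [2, 1, 1].

Jordan blocks: (-3, 2), (-3, 1), (-3, 1)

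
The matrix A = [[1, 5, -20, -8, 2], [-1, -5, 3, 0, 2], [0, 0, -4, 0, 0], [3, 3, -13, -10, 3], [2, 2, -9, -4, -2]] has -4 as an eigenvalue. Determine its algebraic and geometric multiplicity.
The characteristic polynomial is (x + 4)^5, so the factor x + 4 appears with exponent 5: the algebraic multiplicity is 5.

rank(A + 4I) = 3, so the eigenspace has dimension 5 - 3 = 2: the geometric multiplicity is 2.

Since 2 < 5, A is not diagonalizable.

algebraic multiplicity 5, geometric multiplicity 2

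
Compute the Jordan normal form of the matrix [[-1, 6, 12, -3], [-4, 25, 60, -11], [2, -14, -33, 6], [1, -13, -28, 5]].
The characteristic polynomial is det(xI - A) = (x + 1)^4, so the eigenvalues are -1 (algebraic multiplicity 4).

For λ = -1: rank(A + I) = 2, rank((A + I)^2) = 1, rank((A + I)^3) = 0. The eigenspace has dimension 4 - 2 = 2, so there are 2 Jordan blocks; the rank sequence gives block sizes [3, 1].

Assembling the blocks gives the Jordan form J above.

J = [[-1, 1, 0, 0], [0, -1, 1, 0], [0, 0, -1, 0], [0, 0, 0, -1]]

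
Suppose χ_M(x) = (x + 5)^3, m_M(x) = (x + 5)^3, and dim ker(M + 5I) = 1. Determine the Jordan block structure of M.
λ = -5: algebraic multiplicity 3 (exponent in χ_M), largest block size 3 (exponent in m_M), 1 block (geometric multiplicity). This forces block sizes [3].

Jordan blocks: (-5, 3)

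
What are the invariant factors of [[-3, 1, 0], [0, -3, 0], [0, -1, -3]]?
x + 3, (x + 3)^2

The Jordan structure of A has elementary divisors (x + 3)^2, (x + 3). Arranging the block sizes at each eigenvalue in decreasing order and taking row products gives the invariant factors.

Invariant factors (smallest first, each dividing the next): x + 3, (x + 3)^2.

Check: the last factor (x + 3)^2 is the minimal polynomial, and the product (x + 3)^3 is the characteristic polynomial.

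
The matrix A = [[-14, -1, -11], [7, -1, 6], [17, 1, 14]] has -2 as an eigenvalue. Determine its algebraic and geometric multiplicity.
The characteristic polynomial is (x - 3)(x + 2)^2, so the factor x + 2 appears with exponent 2: the algebraic multiplicity is 2.

rank(A + 2I) = 2, so the eigenspace has dimension 3 - 2 = 1: the geometric multiplicity is 1.

Since 1 < 2, A is not diagonalizable.

algebraic multiplicity 2, geometric multiplicity 1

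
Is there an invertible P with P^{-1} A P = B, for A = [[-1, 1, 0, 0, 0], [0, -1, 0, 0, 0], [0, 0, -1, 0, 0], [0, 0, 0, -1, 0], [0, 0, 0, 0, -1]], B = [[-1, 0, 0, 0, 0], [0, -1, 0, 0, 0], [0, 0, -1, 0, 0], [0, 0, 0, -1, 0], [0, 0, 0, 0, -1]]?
No.

Both have characteristic polynomial (x + 1)^5, but the minimal polynomial of A is (x + 1)^2 while the minimal polynomial of B is x + 1. The minimal polynomial is a similarity invariant, so A and B are not similar.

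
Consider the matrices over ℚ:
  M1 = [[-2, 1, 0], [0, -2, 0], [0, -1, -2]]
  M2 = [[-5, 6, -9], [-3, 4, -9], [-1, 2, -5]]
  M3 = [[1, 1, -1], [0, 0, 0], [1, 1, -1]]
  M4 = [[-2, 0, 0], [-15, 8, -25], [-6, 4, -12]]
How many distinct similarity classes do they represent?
2 classes: {M1, M2, M4}, {M3}

Characteristic polynomials: χ_{M1} = (x + 2)^3, χ_{M2} = (x + 2)^3, χ_{M3} = x^3, χ_{M4} = (x + 2)^3.

{M1, M2, M4}: invariant factors x + 2, (x + 2)^2.

{M3}: invariant factors x, x^2.

Matrices are similar if and only if their invariant-factor lists agree; the partition into similarity classes is {M1, M2, M4}, {M3}.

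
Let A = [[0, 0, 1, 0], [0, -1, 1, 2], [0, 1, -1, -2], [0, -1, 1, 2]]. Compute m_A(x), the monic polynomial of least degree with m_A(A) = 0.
The characteristic polynomial factors as x^4. The minimal polynomial is ∏(x - λ)^{k_λ} where k_λ is the size of the largest Jordan block at λ.

For λ = 0: rank(A) = 2, and the largest Jordan block has size 3 (the smallest k with rank(A^k) = rank(A^(k+1))).

So m_A(x) = x^3.

m_A(x) = x^3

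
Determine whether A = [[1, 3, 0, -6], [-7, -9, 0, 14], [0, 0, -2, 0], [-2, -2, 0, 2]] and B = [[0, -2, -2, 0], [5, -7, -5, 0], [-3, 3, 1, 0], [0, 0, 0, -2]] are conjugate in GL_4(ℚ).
Two matrices over a field are similar if and only if they have the same invariant factors.

Both A and B have characteristic polynomial (x + 2)^4 and minimal polynomial (x + 2)^2. Computing further, both have invariant factors x + 2, x + 2, (x + 2)^2. Hence A and B are similar.

Yes.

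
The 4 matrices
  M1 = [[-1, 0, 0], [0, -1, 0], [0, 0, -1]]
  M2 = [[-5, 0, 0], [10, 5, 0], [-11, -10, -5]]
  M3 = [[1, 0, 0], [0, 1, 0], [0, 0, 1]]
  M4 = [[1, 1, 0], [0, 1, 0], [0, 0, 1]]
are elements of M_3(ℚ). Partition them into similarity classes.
4 classes: {M1}, {M2}, {M3}, {M4}

Characteristic polynomials: χ_{M1} = (x + 1)^3, χ_{M2} = (x - 5)(x + 5)^2, χ_{M3} = (x - 1)^3, χ_{M4} = (x - 1)^3.

{M1}: invariant factors x + 1, x + 1, x + 1.

{M2}: invariant factors (x - 5)(x + 5)^2.

{M3}: invariant factors x - 1, x - 1, x - 1.

{M4}: invariant factors x - 1, (x - 1)^2.

Matrices are similar if and only if their invariant-factor lists agree; the partition into similarity classes is {M1}, {M2}, {M3}, {M4}.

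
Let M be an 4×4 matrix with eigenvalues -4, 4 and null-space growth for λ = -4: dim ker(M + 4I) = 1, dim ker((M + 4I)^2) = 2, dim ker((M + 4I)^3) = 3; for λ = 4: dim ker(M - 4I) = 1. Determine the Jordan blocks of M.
Jordan blocks: (-4, 3), (4, 1)

λ = -4: successive nullity increments [1, 1, 1] count blocks of size ≥ k; block sizes are [3].
λ = 4: successive nullity increments [1] count blocks of size ≥ k; block sizes are [1].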